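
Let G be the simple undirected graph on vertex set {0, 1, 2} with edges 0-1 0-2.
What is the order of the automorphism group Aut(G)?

2

The degree sequence is [2, 1, 1]; the two degree-1 vertices 1 and 2 are the ends of a path, so G = P_3. The only nontrivial automorphism of a path is the end-to-end reflection, so Aut(G) ≅ Z_2.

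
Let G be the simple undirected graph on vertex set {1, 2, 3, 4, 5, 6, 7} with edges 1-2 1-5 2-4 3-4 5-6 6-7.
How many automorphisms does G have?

The degree sequence is [2, 2, 1, 2, 2, 2, 1]; the two degree-1 vertices 3 and 7 are the ends of a path, so G = P_7. A path has exactly one nontrivial symmetry — reversal — giving Aut(G) of order 2.

2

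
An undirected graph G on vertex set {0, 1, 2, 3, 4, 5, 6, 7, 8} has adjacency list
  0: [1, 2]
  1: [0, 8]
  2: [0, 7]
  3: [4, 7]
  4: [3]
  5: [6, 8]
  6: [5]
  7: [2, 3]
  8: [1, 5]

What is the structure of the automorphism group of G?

The degree sequence is [2, 2, 2, 2, 1, 2, 1, 2, 2]; the two degree-1 vertices 4 and 6 are the ends of a path, so G = P_9. The only nontrivial automorphism of a path is the end-to-end reflection, so Aut(G) ≅ Z_2.

C_2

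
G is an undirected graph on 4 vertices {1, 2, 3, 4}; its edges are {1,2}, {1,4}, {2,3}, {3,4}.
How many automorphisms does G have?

G is 2-regular and bipartite on 2^2 = 4 vertices with girth 4; it is the hypercube graph Q_2. The symmetry group of the 2-cube is the hyperoctahedral group B_2 = Z_2 ≀ S_2, of order 2^2·2! = 8.

8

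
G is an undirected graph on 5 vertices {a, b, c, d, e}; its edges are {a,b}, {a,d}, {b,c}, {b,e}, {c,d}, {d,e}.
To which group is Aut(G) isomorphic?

The vertices split by degree into {b, d} (degree 3) and {a, c, e} (degree 2); every edge runs between the two parts, so G is the complete bipartite graph K_{2,3}. Automorphisms preserve the bipartition setwise (since the parts differ in size) and act as S_2 × S_3 within it; |Aut| = 12.

S_2 × S_3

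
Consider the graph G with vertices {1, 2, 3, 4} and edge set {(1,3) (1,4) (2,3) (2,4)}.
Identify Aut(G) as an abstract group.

G is 2-regular and bipartite on 2^2 = 4 vertices with girth 4; it is the hypercube graph Q_2. The symmetry group of the 2-cube is the hyperoctahedral group B_2 = Z_2 ≀ S_2, of order 2^2·2! = 8.

the hyperoctahedral group B_2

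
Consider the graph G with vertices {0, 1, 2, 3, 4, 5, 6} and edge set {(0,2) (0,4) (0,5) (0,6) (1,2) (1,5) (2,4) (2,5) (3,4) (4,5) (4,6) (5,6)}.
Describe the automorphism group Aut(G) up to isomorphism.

Degrees alone do not determine every vertex (e.g. 0 and 2 both have degree 4), but their neighbour-degree multisets differ: N(0) has degrees [3, 4, 5, 5] while N(2) has degrees [2, 4, 5, 5]. Repeating this refinement separates all vertices, so the only automorphism is the identity.

1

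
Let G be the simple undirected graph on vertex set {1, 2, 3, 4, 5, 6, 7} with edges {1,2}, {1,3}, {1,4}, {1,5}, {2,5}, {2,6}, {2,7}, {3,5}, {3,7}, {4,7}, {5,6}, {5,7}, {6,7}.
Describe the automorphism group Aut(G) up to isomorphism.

The degree sequence is [4, 4, 3, 2, 5, 3, 5]. Checking the degree-preserving permutations of the vertex set shows that none except the identity preserves every edge, so Aut(G) is trivial.

the trivial group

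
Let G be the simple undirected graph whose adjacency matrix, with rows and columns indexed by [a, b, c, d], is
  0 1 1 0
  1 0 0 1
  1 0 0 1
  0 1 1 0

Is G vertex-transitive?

Yes

G is 2-regular and bipartite on 2^2 = 4 vertices with girth 4; it is the hypercube graph Q_2. The symmetry group of the 2-cube is the hyperoctahedral group B_2 = Z_2 ≀ S_2, of order 2^2·2! = 8. This group acts transitively on the 4 vertices.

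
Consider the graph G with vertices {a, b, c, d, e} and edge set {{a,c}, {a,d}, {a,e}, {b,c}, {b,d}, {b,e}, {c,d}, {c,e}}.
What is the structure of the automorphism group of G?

D_4

Vertex c is the unique vertex of degree 4; the remaining 4 vertices each have degree 3 and induce a cycle, so G is the wheel on 5 vertices with hub c. With the hub fixed, the remaining symmetry is that of the rim cycle C_4, giving the dihedral group D_4.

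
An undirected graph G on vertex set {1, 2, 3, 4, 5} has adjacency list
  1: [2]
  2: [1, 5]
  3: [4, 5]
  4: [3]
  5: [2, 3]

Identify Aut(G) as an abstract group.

C_2

The degree sequence is [1, 2, 2, 1, 2]; the two degree-1 vertices 1 and 4 are the ends of a path, so G = P_5. The only nontrivial automorphism of a path is the end-to-end reflection, so Aut(G) ≅ Z_2.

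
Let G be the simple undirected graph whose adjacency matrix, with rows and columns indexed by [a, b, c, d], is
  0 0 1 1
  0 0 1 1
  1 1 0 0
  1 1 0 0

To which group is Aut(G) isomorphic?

the dihedral group of order 8

G is 2-regular and bipartite on 2^2 = 4 vertices with girth 4; it is the hypercube graph Q_2. Aut(Q_2) consists of the signed permutations of the 2 coordinate axes: 2! permutations times 2^2 sign flips, so |Aut| = 2^2·2! = 8.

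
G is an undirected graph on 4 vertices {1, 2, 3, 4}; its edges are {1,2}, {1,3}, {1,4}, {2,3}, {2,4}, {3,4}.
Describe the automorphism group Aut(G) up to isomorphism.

All 4 vertices are pairwise adjacent: G = K_4. Every bijection on the vertex set is an automorphism of K_4; hence Aut(K_4) ≅ S_4, order 24.

S_4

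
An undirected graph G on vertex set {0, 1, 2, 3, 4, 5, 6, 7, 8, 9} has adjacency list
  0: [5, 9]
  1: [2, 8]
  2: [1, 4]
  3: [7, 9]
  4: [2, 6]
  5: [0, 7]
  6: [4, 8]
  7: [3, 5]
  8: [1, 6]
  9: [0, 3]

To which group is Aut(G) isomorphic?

D_5 ≀ Z_2

G has two connected components, {1, 2, 4, 6, 8} and {0, 3, 5, 7, 9}; each is 2-regular, so G = C_5 ⊔ C_5. Aut of a disjoint union of two copies of C_5 is the wreath product D_5 ≀ Z_2, of order 2·10² = 200.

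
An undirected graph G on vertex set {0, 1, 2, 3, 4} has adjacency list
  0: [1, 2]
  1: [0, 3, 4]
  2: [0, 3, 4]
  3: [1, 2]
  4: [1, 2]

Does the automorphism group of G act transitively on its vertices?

No

Automorphisms preserve degree, but G has vertices of degree 2 and vertices of degree 3; no automorphism maps one to the other, so G is not vertex-transitive.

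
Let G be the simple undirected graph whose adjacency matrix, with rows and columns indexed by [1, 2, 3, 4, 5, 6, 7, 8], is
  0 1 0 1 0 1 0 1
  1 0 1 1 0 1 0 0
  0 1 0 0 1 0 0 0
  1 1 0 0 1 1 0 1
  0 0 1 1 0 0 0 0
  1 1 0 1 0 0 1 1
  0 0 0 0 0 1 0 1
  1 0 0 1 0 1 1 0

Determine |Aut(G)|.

The degree sequence is [4, 4, 2, 5, 2, 5, 2, 4]. Checking the degree-preserving permutations of the vertex set shows that none except the identity preserves every edge, so Aut(G) is trivial.

1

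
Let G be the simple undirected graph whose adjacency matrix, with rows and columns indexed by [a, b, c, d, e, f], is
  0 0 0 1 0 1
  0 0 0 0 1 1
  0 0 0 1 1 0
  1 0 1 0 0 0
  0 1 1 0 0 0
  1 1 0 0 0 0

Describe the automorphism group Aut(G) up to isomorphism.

the dihedral group of order 12

G is 2-regular and connected on 6 vertices, i.e. the cycle C_6. The automorphisms of the 6-cycle are exactly the symmetries of a regular 6-gon: the dihedral group D_6, |D_6| = 12.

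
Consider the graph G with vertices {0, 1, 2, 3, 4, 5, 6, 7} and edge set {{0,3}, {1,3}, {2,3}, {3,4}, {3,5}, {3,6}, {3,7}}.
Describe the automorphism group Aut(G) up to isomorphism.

Vertex 3 has degree 7 and every other vertex has degree 1, so G is the star K_{1,7} with centre 3. Any automorphism fixes the centre and permutes the 7 leaves freely, so Aut(G) ≅ S_7 of order 7! = 5040.

S_7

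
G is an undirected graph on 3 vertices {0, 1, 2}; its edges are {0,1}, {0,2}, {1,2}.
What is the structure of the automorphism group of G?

the symmetric group on 3 letters

Every vertex has degree 2, so G is the complete graph K_3. Every bijection on the vertex set is an automorphism of K_3; hence Aut(K_3) ≅ S_3, order 6.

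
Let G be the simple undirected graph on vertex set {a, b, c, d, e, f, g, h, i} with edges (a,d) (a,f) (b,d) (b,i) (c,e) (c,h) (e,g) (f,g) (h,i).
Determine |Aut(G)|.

G is 2-regular and connected on 9 vertices, i.e. the cycle C_9. The automorphisms of the 9-cycle are exactly the symmetries of a regular 9-gon: the dihedral group D_9, |D_9| = 18.

18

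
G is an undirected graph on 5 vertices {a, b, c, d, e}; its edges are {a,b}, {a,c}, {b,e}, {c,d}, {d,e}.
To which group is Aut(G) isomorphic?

Every vertex has degree 2 and the graph is connected, so G is the 5-cycle C_5. The automorphisms of the 5-cycle are exactly the symmetries of a regular 5-gon: the dihedral group D_5, |D_5| = 10.

D_5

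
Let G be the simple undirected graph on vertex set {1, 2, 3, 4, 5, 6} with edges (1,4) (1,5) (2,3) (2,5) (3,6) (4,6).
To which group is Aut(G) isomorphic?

G is 2-regular and connected on 6 vertices, i.e. the cycle C_6. The automorphisms of the 6-cycle are exactly the symmetries of a regular 6-gon: the dihedral group D_6, |D_6| = 12.

D_6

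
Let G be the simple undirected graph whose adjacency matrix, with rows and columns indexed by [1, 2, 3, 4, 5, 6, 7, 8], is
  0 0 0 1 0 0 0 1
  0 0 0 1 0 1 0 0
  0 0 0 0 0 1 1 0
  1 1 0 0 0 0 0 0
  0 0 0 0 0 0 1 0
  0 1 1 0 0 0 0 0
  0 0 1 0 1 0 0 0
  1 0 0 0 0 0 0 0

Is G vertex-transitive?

Automorphisms preserve degree, but G has vertices of degree 1 and vertices of degree 2; no automorphism maps one to the other, so G is not vertex-transitive.

No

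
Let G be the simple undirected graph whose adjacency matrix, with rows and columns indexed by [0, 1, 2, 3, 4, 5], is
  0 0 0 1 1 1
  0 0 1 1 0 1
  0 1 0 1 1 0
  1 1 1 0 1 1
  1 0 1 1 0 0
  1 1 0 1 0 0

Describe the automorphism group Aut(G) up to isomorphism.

Vertex 3 is the unique vertex of degree 5; the remaining 5 vertices each have degree 3 and induce a cycle, so G is the wheel on 6 vertices with hub 3. Every automorphism fixes the hub and acts on the rim 5-cycle, so Aut(G) ≅ Aut(C_5) = D_5 of order 10.

the dihedral group of order 10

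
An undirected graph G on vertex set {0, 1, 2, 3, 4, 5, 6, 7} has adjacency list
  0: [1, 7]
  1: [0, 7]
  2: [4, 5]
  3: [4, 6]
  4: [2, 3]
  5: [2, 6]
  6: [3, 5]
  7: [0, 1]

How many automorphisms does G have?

60

G has two connected components, {2, 3, 4, 5, 6} and {0, 1, 7}; each is 2-regular, so G = C_5 ⊔ C_3. No automorphism exchanges components of different sizes, hence Aut(G) is the direct product D_5 × D_3, order 60.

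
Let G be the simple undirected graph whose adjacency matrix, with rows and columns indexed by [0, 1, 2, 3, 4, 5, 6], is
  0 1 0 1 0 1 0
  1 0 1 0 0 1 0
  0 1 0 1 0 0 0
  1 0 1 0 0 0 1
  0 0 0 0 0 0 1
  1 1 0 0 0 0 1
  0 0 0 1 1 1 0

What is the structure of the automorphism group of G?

the trivial group

The degree sequence is [3, 3, 2, 3, 1, 3, 3]. Checking the degree-preserving permutations of the vertex set shows that none except the identity preserves every edge, so Aut(G) is trivial.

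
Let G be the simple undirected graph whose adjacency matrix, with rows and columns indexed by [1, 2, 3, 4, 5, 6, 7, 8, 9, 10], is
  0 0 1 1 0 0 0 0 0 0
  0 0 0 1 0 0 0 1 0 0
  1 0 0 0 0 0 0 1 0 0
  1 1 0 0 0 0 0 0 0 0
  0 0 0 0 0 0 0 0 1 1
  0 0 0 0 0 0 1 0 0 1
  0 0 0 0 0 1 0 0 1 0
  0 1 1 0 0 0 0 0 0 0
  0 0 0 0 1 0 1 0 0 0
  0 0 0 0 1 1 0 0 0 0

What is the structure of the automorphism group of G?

D_5 ≀ Z_2

G has two connected components, {5, 6, 7, 9, 10} and {1, 2, 3, 4, 8}; each is 2-regular, so G = C_5 ⊔ C_5. Aut of a disjoint union of two copies of C_5 is the wreath product D_5 ≀ Z_2, of order 2·10² = 200.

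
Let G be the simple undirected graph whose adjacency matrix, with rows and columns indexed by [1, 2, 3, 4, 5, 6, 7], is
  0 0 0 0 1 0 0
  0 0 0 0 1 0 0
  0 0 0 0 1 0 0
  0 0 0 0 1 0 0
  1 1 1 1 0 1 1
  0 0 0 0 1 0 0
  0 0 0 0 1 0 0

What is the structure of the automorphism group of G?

Vertex 5 has degree 6 and every other vertex has degree 1, so G is the star K_{1,6} with centre 5. The 6 leaves are pairwise interchangeable while the centre is fixed, giving Aut(G) = S_6.

the symmetric group on 6 letters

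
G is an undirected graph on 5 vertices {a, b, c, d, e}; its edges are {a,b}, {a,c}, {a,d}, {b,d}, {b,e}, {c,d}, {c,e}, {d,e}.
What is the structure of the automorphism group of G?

Vertex d is the unique vertex of degree 4; the remaining 4 vertices each have degree 3 and induce a cycle, so G is the wheel on 5 vertices with hub d. Every automorphism fixes the hub and acts on the rim 4-cycle, so Aut(G) ≅ Aut(C_4) = D_4 of order 8.

the dihedral group of order 8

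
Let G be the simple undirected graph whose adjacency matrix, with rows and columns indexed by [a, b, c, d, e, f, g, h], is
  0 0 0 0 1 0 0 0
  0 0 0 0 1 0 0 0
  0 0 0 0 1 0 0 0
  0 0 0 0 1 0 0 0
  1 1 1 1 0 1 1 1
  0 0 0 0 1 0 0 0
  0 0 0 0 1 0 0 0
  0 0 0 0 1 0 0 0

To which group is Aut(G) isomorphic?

the symmetric group on 7 letters

Vertex e has degree 7 and every other vertex has degree 1, so G is the star K_{1,7} with centre e. The 7 leaves are pairwise interchangeable while the centre is fixed, giving Aut(G) = S_7.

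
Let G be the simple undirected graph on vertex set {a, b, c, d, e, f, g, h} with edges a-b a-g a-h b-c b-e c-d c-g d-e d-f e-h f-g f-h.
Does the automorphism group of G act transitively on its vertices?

Yes

G is 3-regular and bipartite on 2^3 = 8 vertices with girth 4; it is the hypercube graph Q_3. The symmetry group of the 3-cube is the hyperoctahedral group B_3 = Z_2 ≀ S_3, of order 2^3·3! = 48. Under this action every vertex can be carried to every other, so G is vertex-transitive.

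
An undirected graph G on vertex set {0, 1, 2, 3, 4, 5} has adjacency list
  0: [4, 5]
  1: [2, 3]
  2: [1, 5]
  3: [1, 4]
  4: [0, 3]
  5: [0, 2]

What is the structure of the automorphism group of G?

G is 2-regular and connected on 6 vertices, i.e. the cycle C_6. C_6 has 6 rotations and 6 reflections, so Aut(C_6) ≅ D_6 of order 12.

D_6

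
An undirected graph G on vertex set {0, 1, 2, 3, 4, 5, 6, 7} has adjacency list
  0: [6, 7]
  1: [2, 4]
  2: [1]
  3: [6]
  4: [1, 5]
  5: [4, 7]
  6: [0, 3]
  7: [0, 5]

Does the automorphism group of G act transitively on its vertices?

No

Automorphisms preserve degree, but G has vertices of degree 1 and vertices of degree 2; no automorphism maps one to the other, so G is not vertex-transitive.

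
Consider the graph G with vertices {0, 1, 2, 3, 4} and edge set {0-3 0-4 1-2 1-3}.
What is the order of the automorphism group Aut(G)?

The degree sequence is [2, 2, 1, 2, 1]; the two degree-1 vertices 2 and 4 are the ends of a path, so G = P_5. The only nontrivial automorphism of a path is the end-to-end reflection, so Aut(G) ≅ Z_2.

2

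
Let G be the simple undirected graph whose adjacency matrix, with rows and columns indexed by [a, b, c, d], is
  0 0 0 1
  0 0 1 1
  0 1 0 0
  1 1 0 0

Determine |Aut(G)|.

The degree sequence is [1, 2, 1, 2]; the two degree-1 vertices a and c are the ends of a path, so G = P_4. The only nontrivial automorphism of a path is the end-to-end reflection, so Aut(G) ≅ Z_2.

2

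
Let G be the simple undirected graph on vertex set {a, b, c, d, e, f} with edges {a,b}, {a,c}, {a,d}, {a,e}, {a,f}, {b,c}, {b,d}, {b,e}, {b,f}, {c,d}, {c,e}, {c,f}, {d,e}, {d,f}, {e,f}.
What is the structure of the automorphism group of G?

Every vertex has degree 5, so G is the complete graph K_6. Any permutation of the 6 vertices preserves K_6, so Aut(K_6) = S_6 of order 6! = 720.

S_6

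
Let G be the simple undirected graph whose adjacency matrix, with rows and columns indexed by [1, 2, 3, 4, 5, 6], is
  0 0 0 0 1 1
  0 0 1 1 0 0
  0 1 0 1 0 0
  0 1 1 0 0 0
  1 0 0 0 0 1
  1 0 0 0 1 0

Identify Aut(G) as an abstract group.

G has two connected components, {2, 3, 4} and {1, 5, 6}; each is 2-regular, so G = C_3 ⊔ C_3. With two isomorphic components, Aut(G) = Aut(C_3) ≀ S_2 = (D_3 × D_3) ⋊ Z_2: permute each cycle by D_3, then optionally swap the two cycles. Order 2·(2·3)² = 72.

(D_3 × D_3) ⋊ Z_2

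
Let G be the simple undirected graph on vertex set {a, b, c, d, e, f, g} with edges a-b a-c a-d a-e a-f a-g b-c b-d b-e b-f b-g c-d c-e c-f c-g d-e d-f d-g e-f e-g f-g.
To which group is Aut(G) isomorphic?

S_7

Every vertex has degree 6, so G is the complete graph K_7. Any permutation of the 7 vertices preserves K_7, so Aut(K_7) = S_7 of order 7! = 5040.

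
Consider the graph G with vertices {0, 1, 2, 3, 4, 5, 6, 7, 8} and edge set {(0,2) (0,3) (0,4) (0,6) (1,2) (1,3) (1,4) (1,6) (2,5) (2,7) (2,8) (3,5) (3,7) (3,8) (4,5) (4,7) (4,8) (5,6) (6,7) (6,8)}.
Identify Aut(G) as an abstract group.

S_5 × S_4

The vertices split by degree into {2, 3, 4, 6} (degree 5) and {0, 1, 5, 7, 8} (degree 4); every edge runs between the two parts, so G is the complete bipartite graph K_{4,5}. Automorphisms preserve the bipartition setwise (since the parts differ in size) and act as S_5 × S_4 within it; |Aut| = 2880.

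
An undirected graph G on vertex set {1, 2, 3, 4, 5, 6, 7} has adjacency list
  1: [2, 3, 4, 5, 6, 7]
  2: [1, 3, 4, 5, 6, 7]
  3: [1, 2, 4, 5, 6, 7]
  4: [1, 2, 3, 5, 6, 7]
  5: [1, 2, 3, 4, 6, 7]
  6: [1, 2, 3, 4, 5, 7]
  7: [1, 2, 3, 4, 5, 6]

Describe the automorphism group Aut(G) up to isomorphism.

the symmetric group on 7 letters

All 7 vertices are pairwise adjacent: G = K_7. Any permutation of the 7 vertices preserves K_7, so Aut(K_7) = S_7 of order 7! = 5040.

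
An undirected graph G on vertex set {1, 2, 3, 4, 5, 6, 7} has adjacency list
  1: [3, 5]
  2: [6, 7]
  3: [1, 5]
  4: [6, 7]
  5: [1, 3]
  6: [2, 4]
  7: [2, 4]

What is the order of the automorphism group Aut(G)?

48

G has two connected components, {2, 4, 6, 7} and {1, 3, 5}; each is 2-regular, so G = C_4 ⊔ C_3. No automorphism exchanges components of different sizes, hence Aut(G) is the direct product D_3 × D_4, order 48.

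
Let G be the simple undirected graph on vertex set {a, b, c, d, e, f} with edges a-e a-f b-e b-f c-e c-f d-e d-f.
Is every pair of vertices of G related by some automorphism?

Automorphisms preserve degree, but G has vertices of degree 2 and vertices of degree 4; no automorphism maps one to the other, so G is not vertex-transitive.

No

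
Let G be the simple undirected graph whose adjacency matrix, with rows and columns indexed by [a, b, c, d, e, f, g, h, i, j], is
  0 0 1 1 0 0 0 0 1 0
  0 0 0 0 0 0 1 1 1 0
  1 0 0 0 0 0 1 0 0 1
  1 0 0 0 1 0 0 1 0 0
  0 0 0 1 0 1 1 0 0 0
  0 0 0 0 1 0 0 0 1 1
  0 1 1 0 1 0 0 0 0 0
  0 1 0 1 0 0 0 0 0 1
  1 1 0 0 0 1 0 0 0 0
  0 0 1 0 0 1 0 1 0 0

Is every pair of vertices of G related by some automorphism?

Yes

G is 3-regular on 10 vertices with no triangles and no 4-cycles (girth 5): this is the Petersen graph. It is a classical fact that the Petersen graph has automorphism group S_5 (order 120), arising from its description as the Kneser graph K(5,2). Under this action every vertex can be carried to every other, so G is vertex-transitive.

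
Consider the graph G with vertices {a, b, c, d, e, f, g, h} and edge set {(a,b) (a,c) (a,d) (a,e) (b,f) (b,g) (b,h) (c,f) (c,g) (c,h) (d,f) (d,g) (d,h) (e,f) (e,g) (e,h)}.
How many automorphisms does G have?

1152

G is 4-regular and bipartite with parts {b, c, d, e} and {a, f, g, h} (each part is independent and every cross-pair is an edge), so G = K_{4,4}. Aut(K_{4,4}) is the wreath product S_4 ≀ Z_2: permute within each part, then optionally swap the parts; |Aut| = 2·(4!)² = 1152.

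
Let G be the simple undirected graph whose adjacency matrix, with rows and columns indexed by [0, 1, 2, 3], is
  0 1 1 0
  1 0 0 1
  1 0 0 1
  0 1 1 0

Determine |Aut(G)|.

8

G is 2-regular and bipartite on 2^2 = 4 vertices with girth 4; it is the hypercube graph Q_2. The symmetry group of the 2-cube is the hyperoctahedral group B_2 = Z_2 ≀ S_2, of order 2^2·2! = 8.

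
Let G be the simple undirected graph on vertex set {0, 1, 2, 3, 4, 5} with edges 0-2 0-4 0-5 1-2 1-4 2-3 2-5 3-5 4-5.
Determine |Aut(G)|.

1

Degrees alone do not determine every vertex (e.g. 0 and 4 both have degree 3), but their neighbour-degree multisets differ: N(0) has degrees [3, 4, 4] while N(4) has degrees [2, 3, 4]. Repeating this refinement separates all vertices, so the only automorphism is the identity.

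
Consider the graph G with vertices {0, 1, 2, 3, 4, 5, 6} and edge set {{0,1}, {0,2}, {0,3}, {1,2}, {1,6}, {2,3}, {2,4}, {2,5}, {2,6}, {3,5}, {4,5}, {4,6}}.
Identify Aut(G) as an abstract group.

Vertex 2 is the unique vertex of degree 6; the remaining 6 vertices each have degree 3 and induce a cycle, so G is the wheel on 7 vertices with hub 2. Every automorphism fixes the hub and acts on the rim 6-cycle, so Aut(G) ≅ Aut(C_6) = D_6 of order 12.

D_6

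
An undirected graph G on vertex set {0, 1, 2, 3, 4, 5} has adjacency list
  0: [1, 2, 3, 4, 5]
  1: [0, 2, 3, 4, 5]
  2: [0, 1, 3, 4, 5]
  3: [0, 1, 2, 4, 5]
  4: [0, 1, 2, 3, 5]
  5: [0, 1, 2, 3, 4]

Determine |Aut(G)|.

720

All 6 vertices are pairwise adjacent: G = K_6. Every bijection on the vertex set is an automorphism of K_6; hence Aut(K_6) ≅ S_6, order 720.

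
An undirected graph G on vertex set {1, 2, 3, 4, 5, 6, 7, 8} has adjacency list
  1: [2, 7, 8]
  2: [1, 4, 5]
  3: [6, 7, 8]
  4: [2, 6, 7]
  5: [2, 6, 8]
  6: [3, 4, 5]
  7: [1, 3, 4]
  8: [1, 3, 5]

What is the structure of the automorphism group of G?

G is 3-regular and bipartite on 2^3 = 8 vertices with girth 4; it is the hypercube graph Q_3. Aut(Q_3) consists of the signed permutations of the 3 coordinate axes: 3! permutations times 2^3 sign flips, so |Aut| = 2^3·3! = 48.

the hyperoctahedral group B_3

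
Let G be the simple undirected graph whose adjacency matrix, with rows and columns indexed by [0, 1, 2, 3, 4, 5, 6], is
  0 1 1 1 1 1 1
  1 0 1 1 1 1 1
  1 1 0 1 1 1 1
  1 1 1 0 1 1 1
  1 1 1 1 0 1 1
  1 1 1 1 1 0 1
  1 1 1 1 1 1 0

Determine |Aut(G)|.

5040

All 7 vertices are pairwise adjacent: G = K_7. Every bijection on the vertex set is an automorphism of K_7; hence Aut(K_7) ≅ S_7, order 5040.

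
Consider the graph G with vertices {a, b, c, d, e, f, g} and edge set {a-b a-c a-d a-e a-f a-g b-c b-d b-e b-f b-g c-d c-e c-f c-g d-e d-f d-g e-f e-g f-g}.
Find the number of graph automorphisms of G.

5040

All 7 vertices are pairwise adjacent: G = K_7. Every bijection on the vertex set is an automorphism of K_7; hence Aut(K_7) ≅ S_7, order 5040.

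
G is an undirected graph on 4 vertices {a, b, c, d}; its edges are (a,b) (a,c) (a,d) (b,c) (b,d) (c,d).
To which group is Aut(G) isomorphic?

S_4

All 4 vertices are pairwise adjacent: G = K_4. Every bijection on the vertex set is an automorphism of K_4; hence Aut(K_4) ≅ S_4, order 24.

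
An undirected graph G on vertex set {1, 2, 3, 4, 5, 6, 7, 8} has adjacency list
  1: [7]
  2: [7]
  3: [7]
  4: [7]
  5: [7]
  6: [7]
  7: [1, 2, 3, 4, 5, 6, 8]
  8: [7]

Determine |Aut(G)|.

Vertex 7 has degree 7 and every other vertex has degree 1, so G is the star K_{1,7} with centre 7. The 7 leaves are pairwise interchangeable while the centre is fixed, giving Aut(G) = S_7.

5040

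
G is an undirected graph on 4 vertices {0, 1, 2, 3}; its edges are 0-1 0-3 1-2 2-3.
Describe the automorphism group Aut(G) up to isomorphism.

the dihedral group of order 8

G is 2-regular and connected on 4 vertices, i.e. the cycle C_4. The automorphisms of the 4-cycle are exactly the symmetries of a regular 4-gon: the dihedral group D_4, |D_4| = 8.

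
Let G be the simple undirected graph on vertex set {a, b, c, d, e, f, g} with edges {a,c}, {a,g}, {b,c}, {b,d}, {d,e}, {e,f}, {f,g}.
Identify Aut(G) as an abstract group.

Every vertex has degree 2 and the graph is connected, so G is the 7-cycle C_7. The automorphisms of the 7-cycle are exactly the symmetries of a regular 7-gon: the dihedral group D_7, |D_7| = 14.

the dihedral group of order 14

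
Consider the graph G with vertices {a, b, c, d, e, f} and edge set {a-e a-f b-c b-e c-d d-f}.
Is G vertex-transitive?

G is 2-regular and connected on 6 vertices, i.e. the cycle C_6. The automorphisms of the 6-cycle are exactly the symmetries of a regular 6-gon: the dihedral group D_6, |D_6| = 12. Under this action every vertex can be carried to every other, so G is vertex-transitive.

Yes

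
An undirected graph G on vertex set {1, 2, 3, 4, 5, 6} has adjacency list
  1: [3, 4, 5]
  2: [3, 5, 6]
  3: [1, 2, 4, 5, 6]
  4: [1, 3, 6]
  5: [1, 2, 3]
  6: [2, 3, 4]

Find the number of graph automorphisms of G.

Vertex 3 is the unique vertex of degree 5; the remaining 5 vertices each have degree 3 and induce a cycle, so G is the wheel on 6 vertices with hub 3. Every automorphism fixes the hub and acts on the rim 5-cycle, so Aut(G) ≅ Aut(C_5) = D_5 of order 10.

10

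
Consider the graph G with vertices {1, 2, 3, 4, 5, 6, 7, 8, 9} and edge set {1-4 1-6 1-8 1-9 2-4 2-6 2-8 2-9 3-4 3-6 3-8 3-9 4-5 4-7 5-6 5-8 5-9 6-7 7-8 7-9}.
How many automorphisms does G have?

The vertices split by degree into {4, 6, 8, 9} (degree 5) and {1, 2, 3, 5, 7} (degree 4); every edge runs between the two parts, so G is the complete bipartite graph K_{4,5}. Automorphisms preserve the bipartition setwise (since the parts differ in size) and act as S_4 × S_5 within it; |Aut| = 2880.

2880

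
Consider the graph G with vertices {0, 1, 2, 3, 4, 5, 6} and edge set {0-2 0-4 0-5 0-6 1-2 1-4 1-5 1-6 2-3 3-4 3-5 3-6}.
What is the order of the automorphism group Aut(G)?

144

The vertices split by degree into {0, 1, 3} (degree 4) and {2, 4, 5, 6} (degree 3); every edge runs between the two parts, so G is the complete bipartite graph K_{3,4}. The parts have unequal sizes, so no automorphism swaps them; each part is permuted independently, giving S_3 × S_4 of order 3!·4! = 144.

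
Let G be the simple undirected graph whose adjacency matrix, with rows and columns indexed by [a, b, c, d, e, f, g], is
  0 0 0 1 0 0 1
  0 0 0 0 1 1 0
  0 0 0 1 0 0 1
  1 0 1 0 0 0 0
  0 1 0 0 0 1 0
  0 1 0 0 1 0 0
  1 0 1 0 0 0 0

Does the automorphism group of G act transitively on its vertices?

G has two connected components, {a, c, d, g} and {b, e, f}; each is 2-regular, so G = C_4 ⊔ C_3. The orbit of a under Aut(G) is {a, c, d, g}, which does not contain b, so G is not vertex-transitive.

No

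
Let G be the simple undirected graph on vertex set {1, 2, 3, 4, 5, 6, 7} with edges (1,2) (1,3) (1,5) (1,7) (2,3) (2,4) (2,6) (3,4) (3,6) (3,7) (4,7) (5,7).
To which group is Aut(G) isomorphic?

The degree sequence is [4, 4, 5, 3, 2, 2, 4]. Checking the degree-preserving permutations of the vertex set shows that none except the identity preserves every edge, so Aut(G) is trivial.

1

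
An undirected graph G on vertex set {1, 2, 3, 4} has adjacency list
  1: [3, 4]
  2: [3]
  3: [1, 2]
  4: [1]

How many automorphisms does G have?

2

The degree sequence is [2, 1, 2, 1]; the two degree-1 vertices 2 and 4 are the ends of a path, so G = P_4. A path has exactly one nontrivial symmetry — reversal — giving Aut(G) of order 2.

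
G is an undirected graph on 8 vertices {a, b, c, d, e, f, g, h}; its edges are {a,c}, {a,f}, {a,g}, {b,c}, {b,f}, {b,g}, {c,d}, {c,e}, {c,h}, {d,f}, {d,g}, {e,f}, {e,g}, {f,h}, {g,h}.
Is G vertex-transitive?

No

Automorphisms preserve degree, but G has vertices of degree 3 and vertices of degree 5; no automorphism maps one to the other, so G is not vertex-transitive.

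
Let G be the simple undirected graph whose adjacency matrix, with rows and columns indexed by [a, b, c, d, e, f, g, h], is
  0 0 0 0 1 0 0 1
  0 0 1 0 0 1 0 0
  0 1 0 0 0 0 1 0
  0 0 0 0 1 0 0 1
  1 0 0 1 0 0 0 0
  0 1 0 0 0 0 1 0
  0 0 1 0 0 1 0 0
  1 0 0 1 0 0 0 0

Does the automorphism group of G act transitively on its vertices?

Yes

G has two connected components, {b, c, f, g} and {a, d, e, h}; each is 2-regular, so G = C_4 ⊔ C_4. Aut of a disjoint union of two copies of C_4 is the wreath product D_4 ≀ Z_2, of order 2·8² = 128. Under this action every vertex can be carried to every other, so G is vertex-transitive.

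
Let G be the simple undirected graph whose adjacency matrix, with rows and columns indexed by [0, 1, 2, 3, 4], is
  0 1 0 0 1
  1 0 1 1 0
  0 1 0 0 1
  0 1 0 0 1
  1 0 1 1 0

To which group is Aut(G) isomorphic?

The vertices split by degree into {1, 4} (degree 3) and {0, 2, 3} (degree 2); every edge runs between the two parts, so G is the complete bipartite graph K_{2,3}. The parts have unequal sizes, so no automorphism swaps them; each part is permuted independently, giving S_3 × S_2 of order 3!·2! = 12.

S_3 × S_2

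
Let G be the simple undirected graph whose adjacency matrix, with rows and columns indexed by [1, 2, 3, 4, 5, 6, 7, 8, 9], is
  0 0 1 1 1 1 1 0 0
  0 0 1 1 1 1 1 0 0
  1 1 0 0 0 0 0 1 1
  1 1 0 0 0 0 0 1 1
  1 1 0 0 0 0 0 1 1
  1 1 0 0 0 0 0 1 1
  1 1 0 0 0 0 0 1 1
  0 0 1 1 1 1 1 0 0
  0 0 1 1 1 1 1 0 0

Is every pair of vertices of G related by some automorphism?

No

Automorphisms preserve degree, but G has vertices of degree 4 and vertices of degree 5; no automorphism maps one to the other, so G is not vertex-transitive.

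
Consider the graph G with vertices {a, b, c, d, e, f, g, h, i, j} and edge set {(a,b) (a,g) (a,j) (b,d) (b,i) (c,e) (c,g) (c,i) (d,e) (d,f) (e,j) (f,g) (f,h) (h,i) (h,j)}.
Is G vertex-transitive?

G is 3-regular on 10 vertices with no triangles and no 4-cycles (girth 5): this is the Petersen graph. It is a classical fact that the Petersen graph has automorphism group S_5 (order 120), arising from its description as the Kneser graph K(5,2). Under this action every vertex can be carried to every other, so G is vertex-transitive.

Yes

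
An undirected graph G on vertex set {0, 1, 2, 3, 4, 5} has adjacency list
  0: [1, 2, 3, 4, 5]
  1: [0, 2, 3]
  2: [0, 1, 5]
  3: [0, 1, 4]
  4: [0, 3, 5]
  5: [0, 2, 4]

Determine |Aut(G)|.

Vertex 0 is the unique vertex of degree 5; the remaining 5 vertices each have degree 3 and induce a cycle, so G is the wheel on 6 vertices with hub 0. With the hub fixed, the remaining symmetry is that of the rim cycle C_5, giving the dihedral group D_5.

10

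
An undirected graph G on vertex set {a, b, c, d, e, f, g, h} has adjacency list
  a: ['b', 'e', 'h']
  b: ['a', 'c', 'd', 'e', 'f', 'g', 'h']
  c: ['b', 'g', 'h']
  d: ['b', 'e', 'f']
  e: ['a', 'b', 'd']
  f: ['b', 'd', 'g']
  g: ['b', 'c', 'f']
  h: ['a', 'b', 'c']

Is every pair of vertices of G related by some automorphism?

No

Vertex b is the only vertex of degree 7, so every automorphism fixes it; G is not vertex-transitive.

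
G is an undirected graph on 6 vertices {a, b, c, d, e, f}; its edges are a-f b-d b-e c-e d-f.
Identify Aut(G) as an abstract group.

Z_2

The degree sequence is [1, 2, 1, 2, 2, 2]; the two degree-1 vertices a and c are the ends of a path, so G = P_6. The only nontrivial automorphism of a path is the end-to-end reflection, so Aut(G) ≅ Z_2.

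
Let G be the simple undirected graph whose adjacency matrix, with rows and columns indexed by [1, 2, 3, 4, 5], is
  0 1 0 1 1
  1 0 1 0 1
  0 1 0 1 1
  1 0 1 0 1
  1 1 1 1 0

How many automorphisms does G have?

Vertex 5 is the unique vertex of degree 4; the remaining 4 vertices each have degree 3 and induce a cycle, so G is the wheel on 5 vertices with hub 5. With the hub fixed, the remaining symmetry is that of the rim cycle C_4, giving the dihedral group D_4.

8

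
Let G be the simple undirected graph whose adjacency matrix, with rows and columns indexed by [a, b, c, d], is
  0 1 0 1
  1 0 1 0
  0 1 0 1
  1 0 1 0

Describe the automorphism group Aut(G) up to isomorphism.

G is 2-regular and connected on 4 vertices, i.e. the cycle C_4. C_4 has 4 rotations and 4 reflections, so Aut(C_4) ≅ D_4 of order 8.

D_4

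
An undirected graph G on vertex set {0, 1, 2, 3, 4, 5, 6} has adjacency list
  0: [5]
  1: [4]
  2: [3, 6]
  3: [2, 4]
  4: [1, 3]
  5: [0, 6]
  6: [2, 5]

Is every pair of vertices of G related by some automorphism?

No

Automorphisms preserve degree, but G has vertices of degree 1 and vertices of degree 2; no automorphism maps one to the other, so G is not vertex-transitive.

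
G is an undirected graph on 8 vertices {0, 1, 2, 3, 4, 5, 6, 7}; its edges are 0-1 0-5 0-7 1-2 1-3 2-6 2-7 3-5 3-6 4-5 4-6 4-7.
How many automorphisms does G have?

G is 3-regular and bipartite on 2^3 = 8 vertices with girth 4; it is the hypercube graph Q_3. Aut(Q_3) consists of the signed permutations of the 3 coordinate axes: 3! permutations times 2^3 sign flips, so |Aut| = 2^3·3! = 48.

48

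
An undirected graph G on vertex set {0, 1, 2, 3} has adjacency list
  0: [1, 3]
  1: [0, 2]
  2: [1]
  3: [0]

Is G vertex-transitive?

No

Automorphisms preserve degree, but G has vertices of degree 1 and vertices of degree 2; no automorphism maps one to the other, so G is not vertex-transitive.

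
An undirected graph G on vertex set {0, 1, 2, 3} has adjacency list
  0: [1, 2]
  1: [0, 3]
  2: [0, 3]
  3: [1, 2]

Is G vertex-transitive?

Yes

G is 2-regular and bipartite on 2^2 = 4 vertices with girth 4; it is the hypercube graph Q_2. The symmetry group of the 2-cube is the hyperoctahedral group B_2 = Z_2 ≀ S_2, of order 2^2·2! = 8. This group acts transitively on the 4 vertices.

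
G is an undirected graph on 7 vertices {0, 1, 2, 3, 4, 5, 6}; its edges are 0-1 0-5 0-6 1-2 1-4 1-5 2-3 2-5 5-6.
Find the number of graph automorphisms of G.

Degrees alone do not determine every vertex (e.g. 0 and 2 both have degree 3), but their neighbour-degree multisets differ: N(0) has degrees [2, 4, 4] while N(2) has degrees [1, 4, 4]. Repeating this refinement separates all vertices, so the only automorphism is the identity.

1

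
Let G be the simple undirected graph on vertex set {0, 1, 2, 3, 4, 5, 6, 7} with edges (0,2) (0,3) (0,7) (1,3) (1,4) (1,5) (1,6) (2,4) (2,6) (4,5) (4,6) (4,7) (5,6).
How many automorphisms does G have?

1

Degrees alone do not determine every vertex (e.g. 0 and 2 both have degree 3), but their neighbour-degree multisets differ: N(0) has degrees [2, 2, 3] while N(2) has degrees [3, 4, 5]. Repeating this refinement separates all vertices, so the only automorphism is the identity.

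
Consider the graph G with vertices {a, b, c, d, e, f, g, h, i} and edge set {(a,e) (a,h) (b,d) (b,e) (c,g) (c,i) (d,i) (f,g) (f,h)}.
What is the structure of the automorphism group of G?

D_9

G is 2-regular and connected on 9 vertices, i.e. the cycle C_9. C_9 has 9 rotations and 9 reflections, so Aut(C_9) ≅ D_9 of order 18.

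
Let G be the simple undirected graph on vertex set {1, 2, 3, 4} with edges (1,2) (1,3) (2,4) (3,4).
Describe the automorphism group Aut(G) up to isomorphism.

G is 2-regular and bipartite on 2^2 = 4 vertices with girth 4; it is the hypercube graph Q_2. The symmetry group of the 2-cube is the hyperoctahedral group B_2 = Z_2 ≀ S_2, of order 2^2·2! = 8.

the dihedral group of order 8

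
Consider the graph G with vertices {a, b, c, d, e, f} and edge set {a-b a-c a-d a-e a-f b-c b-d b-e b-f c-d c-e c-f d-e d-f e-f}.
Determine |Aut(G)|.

720

All 6 vertices are pairwise adjacent: G = K_6. Every bijection on the vertex set is an automorphism of K_6; hence Aut(K_6) ≅ S_6, order 720.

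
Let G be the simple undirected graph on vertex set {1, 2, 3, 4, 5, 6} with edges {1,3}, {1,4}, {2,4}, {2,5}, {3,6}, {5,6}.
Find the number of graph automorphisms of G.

Every vertex has degree 2 and the graph is connected, so G is the 6-cycle C_6. C_6 has 6 rotations and 6 reflections, so Aut(C_6) ≅ D_6 of order 12.

12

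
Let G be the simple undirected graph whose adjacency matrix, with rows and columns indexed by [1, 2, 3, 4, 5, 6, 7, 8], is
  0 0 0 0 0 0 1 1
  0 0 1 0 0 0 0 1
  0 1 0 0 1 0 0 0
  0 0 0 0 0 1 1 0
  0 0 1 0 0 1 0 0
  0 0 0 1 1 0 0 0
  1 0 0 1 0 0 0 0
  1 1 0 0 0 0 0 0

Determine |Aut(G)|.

16

Every vertex has degree 2 and the graph is connected, so G is the 8-cycle C_8. The automorphisms of the 8-cycle are exactly the symmetries of a regular 8-gon: the dihedral group D_8, |D_8| = 16.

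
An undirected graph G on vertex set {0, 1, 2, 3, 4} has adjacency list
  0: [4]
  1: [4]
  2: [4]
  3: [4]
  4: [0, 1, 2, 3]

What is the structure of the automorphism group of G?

the symmetric group on 4 letters

Vertex 4 has degree 4 and every other vertex has degree 1, so G is the star K_{1,4} with centre 4. Any automorphism fixes the centre and permutes the 4 leaves freely, so Aut(G) ≅ S_4 of order 4! = 24.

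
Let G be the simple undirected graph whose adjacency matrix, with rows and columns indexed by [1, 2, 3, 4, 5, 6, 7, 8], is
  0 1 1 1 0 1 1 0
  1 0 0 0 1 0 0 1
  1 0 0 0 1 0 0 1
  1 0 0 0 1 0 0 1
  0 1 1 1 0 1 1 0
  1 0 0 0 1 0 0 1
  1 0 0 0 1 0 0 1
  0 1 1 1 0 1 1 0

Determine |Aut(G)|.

720

The vertices split by degree into {1, 5, 8} (degree 5) and {2, 3, 4, 6, 7} (degree 3); every edge runs between the two parts, so G is the complete bipartite graph K_{3,5}. The parts have unequal sizes, so no automorphism swaps them; each part is permuted independently, giving S_5 × S_3 of order 5!·3! = 720.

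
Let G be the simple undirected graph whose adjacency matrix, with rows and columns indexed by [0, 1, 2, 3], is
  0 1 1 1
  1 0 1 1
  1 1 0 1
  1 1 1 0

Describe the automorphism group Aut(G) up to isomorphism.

Every vertex has degree 3, so G is the complete graph K_4. Every bijection on the vertex set is an automorphism of K_4; hence Aut(K_4) ≅ S_4, order 24.

S_4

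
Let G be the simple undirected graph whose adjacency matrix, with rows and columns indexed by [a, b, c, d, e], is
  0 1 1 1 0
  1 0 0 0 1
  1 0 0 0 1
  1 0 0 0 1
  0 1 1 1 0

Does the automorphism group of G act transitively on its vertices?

Automorphisms preserve degree, but G has vertices of degree 2 and vertices of degree 3; no automorphism maps one to the other, so G is not vertex-transitive.

No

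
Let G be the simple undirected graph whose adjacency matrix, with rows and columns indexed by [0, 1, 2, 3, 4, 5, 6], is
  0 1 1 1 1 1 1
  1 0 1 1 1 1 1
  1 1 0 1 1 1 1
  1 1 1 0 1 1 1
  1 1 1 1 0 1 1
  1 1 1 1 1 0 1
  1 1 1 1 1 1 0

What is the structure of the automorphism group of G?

S_7

All 7 vertices are pairwise adjacent: G = K_7. Any permutation of the 7 vertices preserves K_7, so Aut(K_7) = S_7 of order 7! = 5040.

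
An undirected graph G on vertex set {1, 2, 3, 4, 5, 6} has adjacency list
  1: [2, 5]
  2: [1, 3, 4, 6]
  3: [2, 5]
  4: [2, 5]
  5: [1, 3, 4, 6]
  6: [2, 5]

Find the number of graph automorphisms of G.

The vertices split by degree into {2, 5} (degree 4) and {1, 3, 4, 6} (degree 2); every edge runs between the two parts, so G is the complete bipartite graph K_{2,4}. The parts have unequal sizes, so no automorphism swaps them; each part is permuted independently, giving S_2 × S_4 of order 2!·4! = 48.

48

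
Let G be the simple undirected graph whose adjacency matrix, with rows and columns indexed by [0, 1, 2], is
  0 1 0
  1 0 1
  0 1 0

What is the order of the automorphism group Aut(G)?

The degree sequence is [1, 2, 1]; the two degree-1 vertices 0 and 2 are the ends of a path, so G = P_3. A path has exactly one nontrivial symmetry — reversal — giving Aut(G) of order 2.

2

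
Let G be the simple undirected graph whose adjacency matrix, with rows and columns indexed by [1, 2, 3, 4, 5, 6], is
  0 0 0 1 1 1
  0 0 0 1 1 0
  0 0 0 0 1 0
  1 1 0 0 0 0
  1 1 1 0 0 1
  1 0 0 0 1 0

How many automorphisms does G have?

Degrees alone do not determine every vertex (e.g. 2 and 4 both have degree 2), but their neighbour-degree multisets differ: N(2) has degrees [2, 4] while N(4) has degrees [2, 3]. Repeating this refinement separates all vertices, so the only automorphism is the identity.

1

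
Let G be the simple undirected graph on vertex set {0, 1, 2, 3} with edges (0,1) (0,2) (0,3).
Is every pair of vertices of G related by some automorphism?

Vertex 0 is the only vertex of degree 3, so every automorphism fixes it; G is not vertex-transitive.

No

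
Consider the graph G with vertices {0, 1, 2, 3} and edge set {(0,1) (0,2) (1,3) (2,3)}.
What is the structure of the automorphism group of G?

G is 2-regular and connected on 4 vertices, i.e. the cycle C_4. C_4 has 4 rotations and 4 reflections, so Aut(C_4) ≅ D_4 of order 8.

the dihedral group of order 8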